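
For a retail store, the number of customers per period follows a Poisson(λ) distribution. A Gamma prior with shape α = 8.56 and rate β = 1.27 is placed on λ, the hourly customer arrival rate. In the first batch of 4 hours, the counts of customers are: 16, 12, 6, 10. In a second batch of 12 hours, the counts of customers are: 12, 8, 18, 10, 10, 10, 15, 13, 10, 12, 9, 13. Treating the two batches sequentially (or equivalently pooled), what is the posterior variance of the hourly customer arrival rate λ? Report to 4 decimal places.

With a Gamma(shape α, rate β) prior, the Poisson likelihood is conjugate: the posterior is Gamma(α + ΣXᵢ, β + n).
Batch 1: sum of counts S = 44 over n = 4 hours.
After batch 1: Gamma(α+S, β+n) = Gamma(8.56+44, 1.27+4) = Gamma(52.56, 5.27).
Batch 2: sum of counts S = 140 over n = 12 hours.
After batch 2: Gamma(α+S, β+n) = Gamma(52.56+140, 5.27+12) = Gamma(192.56, 17.27).
Var = α/β² = 192.56/17.27² = 0.6456.

0.6456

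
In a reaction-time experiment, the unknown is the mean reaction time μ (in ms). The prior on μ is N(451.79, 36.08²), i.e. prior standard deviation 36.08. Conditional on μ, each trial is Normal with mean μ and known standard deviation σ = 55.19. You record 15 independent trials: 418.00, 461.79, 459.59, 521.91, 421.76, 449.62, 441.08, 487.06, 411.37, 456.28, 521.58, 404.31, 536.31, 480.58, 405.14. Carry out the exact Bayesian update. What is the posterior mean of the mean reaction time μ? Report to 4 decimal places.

For Normal data with known variance σ², a Normal(μ₀, σ₀²) prior on μ is conjugate. Posterior precision = 1/σ₀² + n/σ²; posterior mean is the precision-weighted average of μ₀ and x̄.
Σxᵢ = 418.00 + 461.79 + 459.59 + 521.91 + 421.76 + 449.62 + 441.08 + 487.06 + 411.37 + 456.28 + 521.58 + 404.31 + 536.31 + 480.58 + 405.14 = 6876.38, so n·x̄ = 6876.38.
σ₀² = 36.08² = 1301.7664, σ² = 55.19² = 3045.9361; σ² + n·σ₀² = 3045.9361 + 15·1301.7664 = 22572.4321.
Posterior mean = (μ₀/σ₀² + n·x̄/σ²)/(1/σ₀² + n/σ²) = (σ²·μ₀ + σ₀²·n·x̄)/(σ² + n·σ₀²) = (3045.9361·451.79 + 1301.7664·6876.38)/22572.4321 = 10327563.908251/22572.4321 = 457.5300.

457.5300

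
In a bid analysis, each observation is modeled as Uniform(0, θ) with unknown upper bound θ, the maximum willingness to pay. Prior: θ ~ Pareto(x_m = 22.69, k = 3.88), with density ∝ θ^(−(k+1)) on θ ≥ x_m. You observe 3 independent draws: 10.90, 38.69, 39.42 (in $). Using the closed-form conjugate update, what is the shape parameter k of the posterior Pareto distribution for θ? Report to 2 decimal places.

6.88

A Pareto(scale x_m, shape k) prior on the upper bound θ of Uniform(0, θ) is conjugate: posterior is Pareto(max(x_m, max xᵢ), k + n).
Sample maximum = 39.42; prior scale x_m = 22.69 → posterior scale = max = 39.42.
Posterior shape = 3.88 + 3 = 6.88.
Posterior shape k = 6.88.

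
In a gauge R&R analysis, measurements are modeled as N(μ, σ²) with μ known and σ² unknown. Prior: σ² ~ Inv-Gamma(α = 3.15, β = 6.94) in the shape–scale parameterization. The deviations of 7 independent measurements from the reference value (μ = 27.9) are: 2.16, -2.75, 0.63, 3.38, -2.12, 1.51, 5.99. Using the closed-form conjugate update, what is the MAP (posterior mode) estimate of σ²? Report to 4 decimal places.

With known mean μ and an Inverse-Gamma(α, β) prior on σ², the Normal likelihood is conjugate: posterior is Inv-Gamma(α + n/2, β + Σ(xᵢ−μ)²/2).
Σ(xᵢ−μ)² = (2.16)² + (-2.75)² + (0.63)² + (3.38)² + (-2.12)² + (1.51)² + (5.99)² = 66.7040.
Posterior: Inv-Gamma(3.15 + 7/2, 6.94 + 66.7040/2) = Inv-Gamma(6.65, 40.29200).
Mode = β/(α+1) = 40.29200/7.65 = 5.2669.

5.2669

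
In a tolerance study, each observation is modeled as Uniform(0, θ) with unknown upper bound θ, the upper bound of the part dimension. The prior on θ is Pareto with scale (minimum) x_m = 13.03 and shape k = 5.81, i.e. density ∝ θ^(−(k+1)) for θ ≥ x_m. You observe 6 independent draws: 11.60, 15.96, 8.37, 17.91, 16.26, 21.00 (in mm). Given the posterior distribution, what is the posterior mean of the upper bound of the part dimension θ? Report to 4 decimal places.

22.9426

A Pareto(scale x_m, shape k) prior on the upper bound θ of Uniform(0, θ) is conjugate: posterior is Pareto(max(x_m, max xᵢ), k + n).
Sample maximum = 21.00; prior scale x_m = 13.03 → posterior scale = max = 21.00.
Posterior shape = 5.81 + 6 = 11.81.
E[θ|data] = k·x_m/(k−1) = 11.81·21.00/10.81 = 22.9426.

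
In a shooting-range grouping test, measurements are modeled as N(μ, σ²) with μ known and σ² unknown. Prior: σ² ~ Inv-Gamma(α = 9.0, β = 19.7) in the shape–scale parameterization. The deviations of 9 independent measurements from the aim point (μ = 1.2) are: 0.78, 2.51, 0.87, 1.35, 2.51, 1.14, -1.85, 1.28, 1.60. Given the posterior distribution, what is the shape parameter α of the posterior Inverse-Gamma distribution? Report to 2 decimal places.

With known mean μ and an Inverse-Gamma(α, β) prior on σ², the Normal likelihood is conjugate: posterior is Inv-Gamma(α + n/2, β + Σ(xᵢ−μ)²/2).
Σ(xᵢ−μ)² = (0.78)² + (2.51)² + (0.87)² + (1.35)² + (2.51)² + (1.14)² + (-1.85)² + (1.28)² + (1.60)² = 24.7085.
Posterior: Inv-Gamma(9.0 + 9/2, 19.7 + 24.7085/2) = Inv-Gamma(13.50, 32.05425).
Posterior α = 13.50.

13.50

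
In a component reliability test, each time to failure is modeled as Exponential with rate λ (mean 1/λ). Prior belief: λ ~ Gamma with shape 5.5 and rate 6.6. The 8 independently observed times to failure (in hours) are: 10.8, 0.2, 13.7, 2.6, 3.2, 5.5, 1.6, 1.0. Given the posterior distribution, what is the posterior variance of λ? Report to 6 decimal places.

0.006608

With a Gamma(shape α, rate β) prior on the exponential rate λ, the posterior after n observations with total T = Σxᵢ is Gamma(α+n, β+T).
Sum of observations T = 38.6 hours; n = 8.
Posterior: Gamma(5.5+8, 6.6+38.6) = Gamma(13.5, 45.2).
Var = α/β² = 0.006608.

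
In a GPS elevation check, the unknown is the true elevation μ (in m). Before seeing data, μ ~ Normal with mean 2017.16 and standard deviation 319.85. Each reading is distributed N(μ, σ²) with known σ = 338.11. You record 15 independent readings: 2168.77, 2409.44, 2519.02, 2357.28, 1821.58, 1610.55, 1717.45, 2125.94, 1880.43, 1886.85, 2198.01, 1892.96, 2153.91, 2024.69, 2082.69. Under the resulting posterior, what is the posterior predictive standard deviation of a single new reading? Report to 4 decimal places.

348.4411

For Normal data with known variance σ², a Normal(μ₀, σ₀²) prior on μ is conjugate. Posterior precision = 1/σ₀² + n/σ²; posterior mean is the precision-weighted average of μ₀ and x̄.
σ₀² = 319.85² = 102304.0225, σ² = 338.11² = 114318.3721; σ² + n·σ₀² = 114318.3721 + 15·102304.0225 = 1648878.7096.
Posterior precision = 1/σ₀² + n/σ² = 1/102304.0225 + 15/114318.3721 = (σ² + n·σ₀²)/(σ₀²σ²) = 1648878.7096/(102304.0225·114318.3721); posterior variance σₙ² = σ₀²σ²/(σ² + n·σ₀²) = 102304.0225·114318.3721/1648878.7096 = 7092.837844.
Predictive variance for one new observation = σₙ² + σ² = 102304.0225·114318.3721/1648878.7096 + 114318.3721 = σ²·(σ₀² + 1648878.7096)/1648878.7096 = 114318.3721·1751182.7321/1648878.7096 = 121411.209944; SD = √(114318.3721·1751182.7321/1648878.7096) = 348.4411.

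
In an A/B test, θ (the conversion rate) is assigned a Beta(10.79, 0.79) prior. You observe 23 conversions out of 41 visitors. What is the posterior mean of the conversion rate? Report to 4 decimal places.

0.6426

The Beta prior is conjugate to a Binomial/Bernoulli likelihood; the update adds successes to α and failures to β.
Posterior: Beta(α+k, β+n−k) = Beta(10.79+23, 0.79+18) = Beta(33.79, 18.79).
Posterior mean = α/(α+β) = 33.79/52.58 = 0.6426.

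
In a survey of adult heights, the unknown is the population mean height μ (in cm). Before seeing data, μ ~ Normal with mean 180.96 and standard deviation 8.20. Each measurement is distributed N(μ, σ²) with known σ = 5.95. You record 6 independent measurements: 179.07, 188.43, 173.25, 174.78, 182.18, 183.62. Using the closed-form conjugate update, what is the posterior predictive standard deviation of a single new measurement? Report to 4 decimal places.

6.3896

For Normal data with known variance σ², a Normal(μ₀, σ₀²) prior on μ is conjugate. Posterior precision = 1/σ₀² + n/σ²; posterior mean is the precision-weighted average of μ₀ and x̄.
σ₀² = 8.20² = 67.24, σ² = 5.95² = 35.4025; σ² + n·σ₀² = 35.4025 + 6·67.24 = 438.8425.
Posterior precision = 1/σ₀² + n/σ² = 1/67.24 + 6/35.4025 = (σ² + n·σ₀²)/(σ₀²σ²) = 438.8425/(67.24·35.4025); posterior variance σₙ² = σ₀²σ²/(σ² + n·σ₀²) = 67.24·35.4025/438.8425 = 5.424416.
Predictive variance for one new observation = σₙ² + σ² = 67.24·35.4025/438.8425 + 35.4025 = σ²·(σ₀² + 438.8425)/438.8425 = 35.4025·506.0825/438.8425 = 40.826916; SD = √(35.4025·506.0825/438.8425) = 6.3896.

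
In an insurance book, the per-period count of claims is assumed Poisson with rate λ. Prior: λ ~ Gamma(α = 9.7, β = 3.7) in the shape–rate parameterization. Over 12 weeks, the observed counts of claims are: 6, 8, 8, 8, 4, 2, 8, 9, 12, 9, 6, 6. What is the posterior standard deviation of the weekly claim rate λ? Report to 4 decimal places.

With a Gamma(shape α, rate β) prior, the Poisson likelihood is conjugate: the posterior is Gamma(α + ΣXᵢ, β + n).
Sum of counts S = 86 over n = 12 weeks.
Posterior: Gamma(α+S, β+n) = Gamma(9.7+86, 3.7+12) = Gamma(95.7, 15.7).
SD = √α/β = √95.7/15.7 = 0.6231.

0.6231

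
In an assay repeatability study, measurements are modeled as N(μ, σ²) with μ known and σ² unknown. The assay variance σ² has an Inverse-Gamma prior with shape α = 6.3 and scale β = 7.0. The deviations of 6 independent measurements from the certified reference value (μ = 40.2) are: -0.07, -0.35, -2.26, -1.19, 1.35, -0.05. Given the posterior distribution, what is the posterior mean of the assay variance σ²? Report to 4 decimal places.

1.3540

With known mean μ and an Inverse-Gamma(α, β) prior on σ², the Normal likelihood is conjugate: posterior is Inv-Gamma(α + n/2, β + Σ(xᵢ−μ)²/2).
Σ(xᵢ−μ)² = (-0.07)² + (-0.35)² + (-2.26)² + (-1.19)² + (1.35)² + (-0.05)² = 8.4761.
Posterior: Inv-Gamma(6.3 + 6/2, 7.0 + 8.4761/2) = Inv-Gamma(9.30, 11.23805).
E[σ²|data] = β/(α−1) = 11.23805/8.30 = 1.3540.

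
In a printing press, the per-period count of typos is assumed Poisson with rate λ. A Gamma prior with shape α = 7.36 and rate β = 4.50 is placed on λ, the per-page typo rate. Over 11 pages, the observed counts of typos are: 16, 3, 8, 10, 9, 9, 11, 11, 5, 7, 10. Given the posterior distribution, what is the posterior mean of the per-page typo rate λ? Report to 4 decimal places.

6.8619

With a Gamma(shape α, rate β) prior, the Poisson likelihood is conjugate: the posterior is Gamma(α + ΣXᵢ, β + n).
Sum of counts S = 99 over n = 11 pages.
Posterior: Gamma(α+S, β+n) = Gamma(7.36+99, 4.50+11) = Gamma(106.36, 15.50).
Posterior mean = α/β = 106.36/15.50 = 6.8619.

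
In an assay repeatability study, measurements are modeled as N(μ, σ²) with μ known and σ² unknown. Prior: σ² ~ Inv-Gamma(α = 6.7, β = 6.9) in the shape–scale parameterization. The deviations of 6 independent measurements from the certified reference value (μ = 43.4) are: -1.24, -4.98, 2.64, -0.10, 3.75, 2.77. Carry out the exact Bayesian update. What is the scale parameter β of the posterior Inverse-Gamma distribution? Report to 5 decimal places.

34.42650

With known mean μ and an Inverse-Gamma(α, β) prior on σ², the Normal likelihood is conjugate: posterior is Inv-Gamma(α + n/2, β + Σ(xᵢ−μ)²/2).
Σ(xᵢ−μ)² = (-1.24)² + (-4.98)² + (2.64)² + (-0.10)² + (3.75)² + (2.77)² = 55.0530.
Posterior: Inv-Gamma(6.7 + 6/2, 6.9 + 55.0530/2) = Inv-Gamma(9.70, 34.42650).
Posterior β = 34.42650.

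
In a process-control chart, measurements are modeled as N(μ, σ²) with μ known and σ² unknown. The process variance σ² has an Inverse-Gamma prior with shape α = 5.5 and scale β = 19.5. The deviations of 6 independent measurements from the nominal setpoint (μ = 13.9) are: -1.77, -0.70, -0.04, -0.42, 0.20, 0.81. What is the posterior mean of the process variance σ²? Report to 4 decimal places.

With known mean μ and an Inverse-Gamma(α, β) prior on σ², the Normal likelihood is conjugate: posterior is Inv-Gamma(α + n/2, β + Σ(xᵢ−μ)²/2).
Σ(xᵢ−μ)² = (-1.77)² + (-0.70)² + (-0.04)² + (-0.42)² + (0.20)² + (0.81)² = 4.4970.
Posterior: Inv-Gamma(5.5 + 6/2, 19.5 + 4.4970/2) = Inv-Gamma(8.50, 21.74850).
E[σ²|data] = β/(α−1) = 21.74850/7.50 = 2.8998.

2.8998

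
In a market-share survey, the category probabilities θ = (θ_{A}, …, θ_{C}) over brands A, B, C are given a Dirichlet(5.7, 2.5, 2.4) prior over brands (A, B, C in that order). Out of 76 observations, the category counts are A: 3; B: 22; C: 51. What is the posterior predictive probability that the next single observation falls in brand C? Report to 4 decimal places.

The Dirichlet prior is conjugate to the Multinomial likelihood: each posterior αⱼ = prior αⱼ + observed count nⱼ.
Posterior concentration: (8.7, 24.5, 53.4), total = 86.6.
P(next = C | data) = α_{C}/Σα = 0.6166.

0.6166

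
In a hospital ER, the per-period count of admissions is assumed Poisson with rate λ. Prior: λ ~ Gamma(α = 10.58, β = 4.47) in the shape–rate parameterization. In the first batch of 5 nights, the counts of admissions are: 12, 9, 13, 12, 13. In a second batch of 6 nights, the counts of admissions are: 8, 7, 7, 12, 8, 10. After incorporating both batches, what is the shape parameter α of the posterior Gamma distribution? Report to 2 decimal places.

121.58

With a Gamma(shape α, rate β) prior, the Poisson likelihood is conjugate: the posterior is Gamma(α + ΣXᵢ, β + n).
Batch 1: sum of counts S = 59 over n = 5 nights.
After batch 1: Gamma(α+S, β+n) = Gamma(10.58+59, 4.47+5) = Gamma(69.58, 9.47).
Batch 2: sum of counts S = 52 over n = 6 nights.
After batch 2: Gamma(α+S, β+n) = Gamma(69.58+52, 9.47+6) = Gamma(121.58, 15.47).
Posterior α = 121.58.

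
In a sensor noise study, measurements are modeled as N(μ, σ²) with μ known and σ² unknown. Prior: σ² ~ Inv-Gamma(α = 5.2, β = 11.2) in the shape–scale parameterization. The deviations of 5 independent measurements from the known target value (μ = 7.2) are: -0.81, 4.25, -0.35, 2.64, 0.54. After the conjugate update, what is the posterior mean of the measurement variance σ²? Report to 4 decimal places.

With known mean μ and an Inverse-Gamma(α, β) prior on σ², the Normal likelihood is conjugate: posterior is Inv-Gamma(α + n/2, β + Σ(xᵢ−μ)²/2).
Σ(xᵢ−μ)² = (-0.81)² + (4.25)² + (-0.35)² + (2.64)² + (0.54)² = 26.1023.
Posterior: Inv-Gamma(5.2 + 5/2, 11.2 + 26.1023/2) = Inv-Gamma(7.70, 24.25115).
E[σ²|data] = β/(α−1) = 24.25115/6.70 = 3.6196.

3.6196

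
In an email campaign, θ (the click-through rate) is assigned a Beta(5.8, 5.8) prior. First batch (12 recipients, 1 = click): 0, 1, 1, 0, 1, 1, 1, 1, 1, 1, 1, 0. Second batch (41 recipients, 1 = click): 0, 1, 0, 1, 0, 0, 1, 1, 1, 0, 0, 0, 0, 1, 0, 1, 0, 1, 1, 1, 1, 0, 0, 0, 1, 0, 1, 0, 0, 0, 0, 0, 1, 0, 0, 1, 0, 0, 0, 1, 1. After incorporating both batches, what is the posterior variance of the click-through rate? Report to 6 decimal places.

0.003810

The Beta prior is conjugate to a Binomial/Bernoulli likelihood; the update adds successes to α and failures to β.
After batch 1: Beta(5.8+9, 5.8+3) = Beta(14.8, 8.8).
After batch 2: Beta(14.8+17, 8.8+24) = Beta(31.8, 32.8).
Var = αβ/((α+β)²(α+β+1)) = 31.8·32.8/(64.6²·65.6) = 0.003810.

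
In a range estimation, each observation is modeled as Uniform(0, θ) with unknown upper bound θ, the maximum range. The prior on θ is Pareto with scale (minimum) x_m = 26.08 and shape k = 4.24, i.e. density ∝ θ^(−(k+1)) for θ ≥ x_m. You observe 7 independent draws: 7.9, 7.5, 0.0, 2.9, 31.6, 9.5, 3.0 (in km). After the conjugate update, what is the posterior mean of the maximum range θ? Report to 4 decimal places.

34.6859

A Pareto(scale x_m, shape k) prior on the upper bound θ of Uniform(0, θ) is conjugate: posterior is Pareto(max(x_m, max xᵢ), k + n).
Sample maximum = 31.6; prior scale x_m = 26.08 → posterior scale = max = 31.60.
Posterior shape = 4.24 + 7 = 11.24.
E[θ|data] = k·x_m/(k−1) = 11.24·31.60/10.24 = 34.6859.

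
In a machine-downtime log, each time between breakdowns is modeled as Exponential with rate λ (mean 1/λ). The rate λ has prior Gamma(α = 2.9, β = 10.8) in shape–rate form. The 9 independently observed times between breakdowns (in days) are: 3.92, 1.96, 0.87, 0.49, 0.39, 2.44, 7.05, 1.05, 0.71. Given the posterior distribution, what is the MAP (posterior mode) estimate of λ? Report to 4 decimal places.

0.3673

With a Gamma(shape α, rate β) prior on the exponential rate λ, the posterior after n observations with total T = Σxᵢ is Gamma(α+n, β+T).
Sum of observations T = 18.88 days; n = 9.
Posterior: Gamma(2.9+9, 10.8+18.88) = Gamma(11.9, 29.68).
Mode = (α−1)/β = 0.3673.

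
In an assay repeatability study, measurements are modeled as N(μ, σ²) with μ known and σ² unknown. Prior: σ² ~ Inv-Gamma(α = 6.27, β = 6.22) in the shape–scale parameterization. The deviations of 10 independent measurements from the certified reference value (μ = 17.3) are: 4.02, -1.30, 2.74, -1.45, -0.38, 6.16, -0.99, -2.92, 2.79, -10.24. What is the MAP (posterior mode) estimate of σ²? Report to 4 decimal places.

8.1556

With known mean μ and an Inverse-Gamma(α, β) prior on σ², the Normal likelihood is conjugate: posterior is Inv-Gamma(α + n/2, β + Σ(xᵢ−μ)²/2).
Σ(xᵢ−μ)² = (4.02)² + (-1.30)² + (2.74)² + (-1.45)² + (-0.38)² + (6.16)² + (-0.99)² + (-2.92)² + (2.79)² + (-10.24)² = 187.6987.
Posterior: Inv-Gamma(6.27 + 10/2, 6.22 + 187.6987/2) = Inv-Gamma(11.27, 100.06935).
Mode = β/(α+1) = 100.06935/12.27 = 8.1556.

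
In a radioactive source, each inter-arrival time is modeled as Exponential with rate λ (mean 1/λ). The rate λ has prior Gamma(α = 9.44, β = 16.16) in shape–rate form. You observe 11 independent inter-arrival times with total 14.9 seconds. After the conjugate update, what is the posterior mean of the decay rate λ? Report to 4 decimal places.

With a Gamma(shape α, rate β) prior on the exponential rate λ, the posterior after n observations with total T = Σxᵢ is Gamma(α+n, β+T).
Posterior: Gamma(9.44+11, 16.16+14.9) = Gamma(20.44, 31.06).
Posterior mean of λ = α/β = 20.44/31.06 = 0.6581.

0.6581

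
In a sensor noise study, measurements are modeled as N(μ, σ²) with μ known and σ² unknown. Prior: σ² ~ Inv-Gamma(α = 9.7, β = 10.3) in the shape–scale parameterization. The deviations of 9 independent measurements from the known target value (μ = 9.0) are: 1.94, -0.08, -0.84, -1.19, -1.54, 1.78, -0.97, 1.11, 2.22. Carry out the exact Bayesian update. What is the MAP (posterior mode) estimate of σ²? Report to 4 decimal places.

With known mean μ and an Inverse-Gamma(α, β) prior on σ², the Normal likelihood is conjugate: posterior is Inv-Gamma(α + n/2, β + Σ(xᵢ−μ)²/2).
Σ(xᵢ−μ)² = (1.94)² + (-0.08)² + (-0.84)² + (-1.19)² + (-1.54)² + (1.78)² + (-0.97)² + (1.11)² + (2.22)² = 18.5331.
Posterior: Inv-Gamma(9.7 + 9/2, 10.3 + 18.5331/2) = Inv-Gamma(14.20, 19.56655).
Mode = β/(α+1) = 19.56655/15.20 = 1.2873.

1.2873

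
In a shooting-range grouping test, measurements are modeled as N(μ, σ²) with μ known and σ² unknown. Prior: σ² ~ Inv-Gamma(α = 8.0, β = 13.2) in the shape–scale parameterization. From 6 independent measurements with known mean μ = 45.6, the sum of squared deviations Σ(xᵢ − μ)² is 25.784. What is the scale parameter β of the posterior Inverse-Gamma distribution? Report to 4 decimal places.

26.0920

With known mean μ and an Inverse-Gamma(α, β) prior on σ², the Normal likelihood is conjugate: posterior is Inv-Gamma(α + n/2, β + Σ(xᵢ−μ)²/2).
Posterior: Inv-Gamma(8.0 + 6/2, 13.2 + 25.784/2) = Inv-Gamma(11.00, 26.0920).
Posterior β = 26.0920.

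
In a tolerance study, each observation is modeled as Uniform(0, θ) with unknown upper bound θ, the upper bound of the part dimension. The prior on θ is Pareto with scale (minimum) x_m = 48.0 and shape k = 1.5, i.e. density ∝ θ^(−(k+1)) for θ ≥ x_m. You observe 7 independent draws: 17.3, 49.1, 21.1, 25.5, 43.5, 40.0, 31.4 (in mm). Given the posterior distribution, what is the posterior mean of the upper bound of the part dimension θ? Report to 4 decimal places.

55.6467

A Pareto(scale x_m, shape k) prior on the upper bound θ of Uniform(0, θ) is conjugate: posterior is Pareto(max(x_m, max xᵢ), k + n).
Sample maximum = 49.1; prior scale x_m = 48.0 → posterior scale = max = 49.1.
Posterior shape = 1.5 + 7 = 8.5.
E[θ|data] = k·x_m/(k−1) = 8.5·49.1/7.5 = 55.6467.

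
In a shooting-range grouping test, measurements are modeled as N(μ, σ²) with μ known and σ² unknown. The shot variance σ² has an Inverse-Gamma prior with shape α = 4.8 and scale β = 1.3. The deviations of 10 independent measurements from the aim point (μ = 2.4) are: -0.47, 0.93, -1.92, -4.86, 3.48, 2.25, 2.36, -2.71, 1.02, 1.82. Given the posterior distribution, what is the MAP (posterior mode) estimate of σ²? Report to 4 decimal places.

With known mean μ and an Inverse-Gamma(α, β) prior on σ², the Normal likelihood is conjugate: posterior is Inv-Gamma(α + n/2, β + Σ(xᵢ−μ)²/2).
Σ(xᵢ−μ)² = (-0.47)² + (0.93)² + (-1.92)² + (-4.86)² + (3.48)² + (2.25)² + (2.36)² + (-2.71)² + (1.02)² + (1.82)² = 62.8312.
Posterior: Inv-Gamma(4.8 + 10/2, 1.3 + 62.8312/2) = Inv-Gamma(9.80, 32.71560).
Mode = β/(α+1) = 32.71560/10.80 = 3.0292.

3.0292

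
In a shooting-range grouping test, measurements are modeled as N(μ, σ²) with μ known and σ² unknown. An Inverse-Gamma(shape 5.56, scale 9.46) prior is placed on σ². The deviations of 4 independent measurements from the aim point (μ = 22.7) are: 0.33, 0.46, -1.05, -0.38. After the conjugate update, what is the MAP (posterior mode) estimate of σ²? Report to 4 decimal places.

1.1967

With known mean μ and an Inverse-Gamma(α, β) prior on σ², the Normal likelihood is conjugate: posterior is Inv-Gamma(α + n/2, β + Σ(xᵢ−μ)²/2).
Σ(xᵢ−μ)² = (0.33)² + (0.46)² + (-1.05)² + (-0.38)² = 1.5674.
Posterior: Inv-Gamma(5.56 + 4/2, 9.46 + 1.5674/2) = Inv-Gamma(7.56, 10.24370).
Mode = β/(α+1) = 10.24370/8.56 = 1.1967.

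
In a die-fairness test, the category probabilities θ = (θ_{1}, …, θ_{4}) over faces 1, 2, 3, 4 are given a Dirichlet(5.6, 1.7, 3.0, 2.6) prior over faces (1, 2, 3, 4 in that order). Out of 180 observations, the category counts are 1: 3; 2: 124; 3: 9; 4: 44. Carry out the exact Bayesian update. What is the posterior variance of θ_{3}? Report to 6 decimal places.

0.000301

The Dirichlet prior is conjugate to the Multinomial likelihood: each posterior αⱼ = prior αⱼ + observed count nⱼ.
Posterior concentration: (8.6, 125.7, 12.0, 46.6), total = 192.9.
Var[θ_j] = α_j(Σα−α_j)/((Σα)²(Σα+1)) = 12.0·180.9/(192.9²·193.9) = 0.000301.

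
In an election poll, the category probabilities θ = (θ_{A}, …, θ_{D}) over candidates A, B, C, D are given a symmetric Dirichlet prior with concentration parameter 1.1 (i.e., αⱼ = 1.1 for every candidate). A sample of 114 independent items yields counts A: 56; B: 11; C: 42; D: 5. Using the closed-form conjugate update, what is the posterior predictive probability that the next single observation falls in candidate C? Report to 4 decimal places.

0.3640

The Dirichlet prior is conjugate to the Multinomial likelihood: each posterior αⱼ = prior αⱼ + observed count nⱼ.
Posterior concentration: (57.1, 12.1, 43.1, 6.1), total = 118.4.
P(next = C | data) = α_{C}/Σα = 0.3640.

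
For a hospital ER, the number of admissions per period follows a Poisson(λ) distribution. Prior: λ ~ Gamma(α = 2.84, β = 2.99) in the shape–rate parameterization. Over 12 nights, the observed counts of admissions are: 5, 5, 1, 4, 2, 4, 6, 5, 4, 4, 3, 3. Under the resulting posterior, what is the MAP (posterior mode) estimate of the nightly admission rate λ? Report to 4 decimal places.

With a Gamma(shape α, rate β) prior, the Poisson likelihood is conjugate: the posterior is Gamma(α + ΣXᵢ, β + n).
Sum of counts S = 46 over n = 12 nights.
Posterior: Gamma(α+S, β+n) = Gamma(2.84+46, 2.99+12) = Gamma(48.84, 14.99).
Mode of Gamma(α,β) for α≥1 is (α−1)/β = 47.84/14.99 = 3.1915.

3.1915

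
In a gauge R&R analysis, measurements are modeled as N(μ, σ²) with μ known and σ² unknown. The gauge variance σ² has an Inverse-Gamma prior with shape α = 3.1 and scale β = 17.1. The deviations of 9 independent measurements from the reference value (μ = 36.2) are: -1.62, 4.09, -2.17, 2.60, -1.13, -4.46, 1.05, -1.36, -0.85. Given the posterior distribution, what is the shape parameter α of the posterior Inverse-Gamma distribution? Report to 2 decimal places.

With known mean μ and an Inverse-Gamma(α, β) prior on σ², the Normal likelihood is conjugate: posterior is Inv-Gamma(α + n/2, β + Σ(xᵢ−μ)²/2).
Σ(xᵢ−μ)² = (-1.62)² + (4.09)² + (-2.17)² + (2.60)² + (-1.13)² + (-4.46)² + (1.05)² + (-1.36)² + (-0.85)² = 55.6645.
Posterior: Inv-Gamma(3.1 + 9/2, 17.1 + 55.6645/2) = Inv-Gamma(7.60, 44.93225).
Posterior α = 7.60.

7.60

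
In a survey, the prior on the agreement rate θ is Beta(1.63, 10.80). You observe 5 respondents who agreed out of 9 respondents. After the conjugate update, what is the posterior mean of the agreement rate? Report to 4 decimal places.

0.3094

The Beta prior is conjugate to a Binomial/Bernoulli likelihood; the update adds successes to α and failures to β.
Posterior: Beta(α+k, β+n−k) = Beta(1.63+5, 10.80+4) = Beta(6.63, 14.80).
Posterior mean = α/(α+β) = 6.63/21.43 = 0.3094.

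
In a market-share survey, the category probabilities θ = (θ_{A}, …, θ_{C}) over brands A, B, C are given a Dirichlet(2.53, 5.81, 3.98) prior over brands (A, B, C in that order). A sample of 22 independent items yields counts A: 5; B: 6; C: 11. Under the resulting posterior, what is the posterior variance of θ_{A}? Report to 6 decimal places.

The Dirichlet prior is conjugate to the Multinomial likelihood: each posterior αⱼ = prior αⱼ + observed count nⱼ.
Posterior concentration: (7.53, 11.81, 14.98), total = 34.32.
Var[θ_j] = α_j(Σα−α_j)/((Σα)²(Σα+1)) = 7.53·26.79/(34.32²·35.32) = 0.004849.

0.004849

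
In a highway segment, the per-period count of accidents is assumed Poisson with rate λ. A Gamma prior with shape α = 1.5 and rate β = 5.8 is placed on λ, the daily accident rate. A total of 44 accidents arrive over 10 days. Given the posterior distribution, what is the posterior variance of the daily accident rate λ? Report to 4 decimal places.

With a Gamma(shape α, rate β) prior, the Poisson likelihood is conjugate: the posterior is Gamma(α + ΣXᵢ, β + n).
Posterior: Gamma(α+S, β+n) = Gamma(1.5+44, 5.8+10) = Gamma(45.5, 15.8).
Var = α/β² = 45.5/15.8² = 0.1823.

0.1823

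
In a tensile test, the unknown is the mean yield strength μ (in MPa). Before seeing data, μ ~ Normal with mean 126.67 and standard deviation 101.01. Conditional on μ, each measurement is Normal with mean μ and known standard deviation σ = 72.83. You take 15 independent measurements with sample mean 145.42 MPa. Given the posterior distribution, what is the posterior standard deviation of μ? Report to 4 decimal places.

18.4870

For Normal data with known variance σ², a Normal(μ₀, σ₀²) prior on μ is conjugate. Posterior precision = 1/σ₀² + n/σ²; posterior mean is the precision-weighted average of μ₀ and x̄.
σ₀² = 101.01² = 10203.0201, σ² = 72.83² = 5304.2089; σ² + n·σ₀² = 5304.2089 + 15·10203.0201 = 158349.5104.
Posterior precision = 1/σ₀² + n/σ² = 1/10203.0201 + 15/5304.2089 = (σ² + n·σ₀²)/(σ₀²σ²) = 158349.5104/(10203.0201·5304.2089); posterior variance σₙ² = σ₀²σ²/(σ² + n·σ₀²) = 10203.0201·5304.2089/158349.5104 = 341.768976.
Posterior SD = √σₙ² = √(10203.0201·5304.2089/158349.5104) = 18.4870.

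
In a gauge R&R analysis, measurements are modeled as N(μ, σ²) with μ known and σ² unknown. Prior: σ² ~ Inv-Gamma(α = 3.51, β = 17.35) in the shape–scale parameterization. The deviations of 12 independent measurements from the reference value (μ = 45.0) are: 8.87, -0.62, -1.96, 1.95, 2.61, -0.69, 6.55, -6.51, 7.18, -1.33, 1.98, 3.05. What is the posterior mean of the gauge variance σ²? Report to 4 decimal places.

With known mean μ and an Inverse-Gamma(α, β) prior on σ², the Normal likelihood is conjugate: posterior is Inv-Gamma(α + n/2, β + Σ(xᵢ−μ)²/2).
Σ(xᵢ−μ)² = (8.87)² + (-0.62)² + (-1.96)² + (1.95)² + (2.61)² + (-0.69)² + (6.55)² + (-6.51)² + (7.18)² + (-1.33)² + (1.98)² + (3.05)² = 245.8204.
Posterior: Inv-Gamma(3.51 + 12/2, 17.35 + 245.8204/2) = Inv-Gamma(9.51, 140.26020).
E[σ²|data] = β/(α−1) = 140.26020/8.51 = 16.4818.

16.4818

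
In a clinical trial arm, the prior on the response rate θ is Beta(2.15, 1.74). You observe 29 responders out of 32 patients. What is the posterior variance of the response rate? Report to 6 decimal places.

The Beta prior is conjugate to a Binomial/Bernoulli likelihood; the update adds successes to α and failures to β.
Posterior: Beta(α+k, β+n−k) = Beta(2.15+29, 1.74+3) = Beta(31.15, 4.74).
Var = αβ/((α+β)²(α+β+1)) = 31.15·4.74/(35.89²·36.89) = 0.003107.

0.003107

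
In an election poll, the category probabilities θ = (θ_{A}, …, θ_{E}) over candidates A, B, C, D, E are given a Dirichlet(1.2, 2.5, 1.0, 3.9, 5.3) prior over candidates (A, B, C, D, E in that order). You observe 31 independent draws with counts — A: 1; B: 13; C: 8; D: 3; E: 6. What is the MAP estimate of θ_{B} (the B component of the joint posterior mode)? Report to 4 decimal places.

0.3634

The Dirichlet prior is conjugate to the Multinomial likelihood: each posterior αⱼ = prior αⱼ + observed count nⱼ.
Posterior concentration: (2.2, 15.5, 9.0, 6.9, 11.3), total = 44.9.
Joint mode component: (α_{B}−1)/(Σα−K) = 14.5/39.9 = 0.3634.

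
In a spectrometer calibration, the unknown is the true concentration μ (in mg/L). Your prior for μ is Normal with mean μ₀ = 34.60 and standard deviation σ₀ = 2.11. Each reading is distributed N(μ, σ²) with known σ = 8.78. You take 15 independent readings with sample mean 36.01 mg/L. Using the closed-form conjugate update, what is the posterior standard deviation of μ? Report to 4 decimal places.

1.5445

For Normal data with known variance σ², a Normal(μ₀, σ₀²) prior on μ is conjugate. Posterior precision = 1/σ₀² + n/σ²; posterior mean is the precision-weighted average of μ₀ and x̄.
σ₀² = 2.11² = 4.4521, σ² = 8.78² = 77.0884; σ² + n·σ₀² = 77.0884 + 15·4.4521 = 143.8699.
Posterior precision = 1/σ₀² + n/σ² = 1/4.4521 + 15/77.0884 = (σ² + n·σ₀²)/(σ₀²σ²) = 143.8699/(4.4521·77.0884); posterior variance σₙ² = σ₀²σ²/(σ² + n·σ₀²) = 4.4521·77.0884/143.8699 = 2.385525.
Posterior SD = √σₙ² = √(4.4521·77.0884/143.8699) = 1.5445.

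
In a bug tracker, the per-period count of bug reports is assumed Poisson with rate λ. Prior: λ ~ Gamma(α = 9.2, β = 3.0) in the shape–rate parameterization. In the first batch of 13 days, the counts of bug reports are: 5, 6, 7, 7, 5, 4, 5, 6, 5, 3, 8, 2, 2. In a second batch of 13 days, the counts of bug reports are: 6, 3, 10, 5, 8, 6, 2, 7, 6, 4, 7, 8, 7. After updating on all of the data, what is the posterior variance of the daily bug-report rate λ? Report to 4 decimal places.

0.1822

With a Gamma(shape α, rate β) prior, the Poisson likelihood is conjugate: the posterior is Gamma(α + ΣXᵢ, β + n).
Batch 1: sum of counts S = 65 over n = 13 days.
After batch 1: Gamma(α+S, β+n) = Gamma(9.2+65, 3.0+13) = Gamma(74.2, 16.0).
Batch 2: sum of counts S = 79 over n = 13 days.
After batch 2: Gamma(α+S, β+n) = Gamma(74.2+79, 16.0+13) = Gamma(153.2, 29.0).
Var = α/β² = 153.2/29.0² = 0.1822.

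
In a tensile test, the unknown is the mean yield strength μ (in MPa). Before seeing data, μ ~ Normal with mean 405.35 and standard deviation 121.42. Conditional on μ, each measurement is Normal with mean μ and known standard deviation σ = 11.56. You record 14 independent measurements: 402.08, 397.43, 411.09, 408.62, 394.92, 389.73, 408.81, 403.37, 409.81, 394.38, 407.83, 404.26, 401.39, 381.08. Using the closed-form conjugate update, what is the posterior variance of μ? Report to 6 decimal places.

For Normal data with known variance σ², a Normal(μ₀, σ₀²) prior on μ is conjugate. Posterior precision = 1/σ₀² + n/σ²; posterior mean is the precision-weighted average of μ₀ and x̄.
σ₀² = 121.42² = 14742.8164, σ² = 11.56² = 133.6336; σ² + n·σ₀² = 133.6336 + 14·14742.8164 = 206533.0632.
Posterior precision = 1/σ₀² + n/σ² = 1/14742.8164 + 14/133.6336 = (σ² + n·σ₀²)/(σ₀²σ²) = 206533.0632/(14742.8164·133.6336); posterior variance σₙ² = σ₀²σ²/(σ² + n·σ₀²) = 14742.8164·133.6336/206533.0632 = 9.539081.

9.539081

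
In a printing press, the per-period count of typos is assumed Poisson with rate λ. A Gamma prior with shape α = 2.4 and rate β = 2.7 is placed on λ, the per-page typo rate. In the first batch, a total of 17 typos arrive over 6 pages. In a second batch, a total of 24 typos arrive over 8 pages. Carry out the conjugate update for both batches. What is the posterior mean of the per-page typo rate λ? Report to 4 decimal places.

2.5988

With a Gamma(shape α, rate β) prior, the Poisson likelihood is conjugate: the posterior is Gamma(α + ΣXᵢ, β + n).
After batch 1: Gamma(α+S, β+n) = Gamma(2.4+17, 2.7+6) = Gamma(19.4, 8.7).
After batch 2: Gamma(α+S, β+n) = Gamma(19.4+24, 8.7+8) = Gamma(43.4, 16.7).
Posterior mean = α/β = 43.4/16.7 = 2.5988.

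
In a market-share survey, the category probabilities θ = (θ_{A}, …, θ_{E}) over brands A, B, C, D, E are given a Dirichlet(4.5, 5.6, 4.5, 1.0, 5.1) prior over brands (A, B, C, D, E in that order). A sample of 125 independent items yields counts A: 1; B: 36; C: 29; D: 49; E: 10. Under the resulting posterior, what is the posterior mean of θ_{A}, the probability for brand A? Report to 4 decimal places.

0.0377

The Dirichlet prior is conjugate to the Multinomial likelihood: each posterior αⱼ = prior αⱼ + observed count nⱼ.
Posterior concentration: (5.5, 41.6, 33.5, 50.0, 15.1), total = 145.7.
E[θ_{A}|data] = α_{A}/Σα = 5.5/145.7 = 0.0377.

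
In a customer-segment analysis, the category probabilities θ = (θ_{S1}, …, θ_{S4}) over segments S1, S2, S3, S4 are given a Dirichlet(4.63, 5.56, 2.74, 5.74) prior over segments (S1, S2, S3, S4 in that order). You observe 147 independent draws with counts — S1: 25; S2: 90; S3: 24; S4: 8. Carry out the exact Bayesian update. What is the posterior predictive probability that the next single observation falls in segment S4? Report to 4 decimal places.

0.0829

The Dirichlet prior is conjugate to the Multinomial likelihood: each posterior αⱼ = prior αⱼ + observed count nⱼ.
Posterior concentration: (29.63, 95.56, 26.74, 13.74), total = 165.67.
P(next = S4 | data) = α_{S4}/Σα = 0.0829.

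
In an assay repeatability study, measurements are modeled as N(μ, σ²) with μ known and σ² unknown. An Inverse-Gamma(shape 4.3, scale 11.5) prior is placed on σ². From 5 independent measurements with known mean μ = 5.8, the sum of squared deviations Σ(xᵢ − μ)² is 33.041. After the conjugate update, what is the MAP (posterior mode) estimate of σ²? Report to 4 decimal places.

3.5924

With known mean μ and an Inverse-Gamma(α, β) prior on σ², the Normal likelihood is conjugate: posterior is Inv-Gamma(α + n/2, β + Σ(xᵢ−μ)²/2).
Posterior: Inv-Gamma(4.3 + 5/2, 11.5 + 33.041/2) = Inv-Gamma(6.80, 28.0205).
Mode = β/(α+1) = 28.0205/7.80 = 3.5924.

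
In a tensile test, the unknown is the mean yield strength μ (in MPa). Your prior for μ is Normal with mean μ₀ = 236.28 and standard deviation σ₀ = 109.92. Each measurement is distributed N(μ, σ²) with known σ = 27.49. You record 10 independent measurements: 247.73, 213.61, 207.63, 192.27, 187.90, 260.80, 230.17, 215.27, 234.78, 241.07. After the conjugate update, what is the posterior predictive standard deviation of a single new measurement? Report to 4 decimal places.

For Normal data with known variance σ², a Normal(μ₀, σ₀²) prior on μ is conjugate. Posterior precision = 1/σ₀² + n/σ²; posterior mean is the precision-weighted average of μ₀ and x̄.
σ₀² = 109.92² = 12082.4064, σ² = 27.49² = 755.7001; σ² + n·σ₀² = 755.7001 + 10·12082.4064 = 121579.7641.
Posterior precision = 1/σ₀² + n/σ² = 1/12082.4064 + 10/755.7001 = (σ² + n·σ₀²)/(σ₀²σ²) = 121579.7641/(12082.4064·755.7001); posterior variance σₙ² = σ₀²σ²/(σ² + n·σ₀²) = 12082.4064·755.7001/121579.7641 = 75.100292.
Predictive variance for one new observation = σₙ² + σ² = 12082.4064·755.7001/121579.7641 + 755.7001 = σ²·(σ₀² + 121579.7641)/121579.7641 = 755.7001·133662.1705/121579.7641 = 830.800392; SD = √(755.7001·133662.1705/121579.7641) = 28.8236.

28.8236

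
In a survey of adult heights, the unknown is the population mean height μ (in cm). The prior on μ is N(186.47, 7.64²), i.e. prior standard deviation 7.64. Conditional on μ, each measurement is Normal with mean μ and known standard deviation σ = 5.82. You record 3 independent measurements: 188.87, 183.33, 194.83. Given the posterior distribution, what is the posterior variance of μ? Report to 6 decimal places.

For Normal data with known variance σ², a Normal(μ₀, σ₀²) prior on μ is conjugate. Posterior precision = 1/σ₀² + n/σ²; posterior mean is the precision-weighted average of μ₀ and x̄.
σ₀² = 7.64² = 58.3696, σ² = 5.82² = 33.8724; σ² + n·σ₀² = 33.8724 + 3·58.3696 = 208.9812.
Posterior precision = 1/σ₀² + n/σ² = 1/58.3696 + 3/33.8724 = (σ² + n·σ₀²)/(σ₀²σ²) = 208.9812/(58.3696·33.8724); posterior variance σₙ² = σ₀²σ²/(σ² + n·σ₀²) = 58.3696·33.8724/208.9812 = 9.460748.

9.460748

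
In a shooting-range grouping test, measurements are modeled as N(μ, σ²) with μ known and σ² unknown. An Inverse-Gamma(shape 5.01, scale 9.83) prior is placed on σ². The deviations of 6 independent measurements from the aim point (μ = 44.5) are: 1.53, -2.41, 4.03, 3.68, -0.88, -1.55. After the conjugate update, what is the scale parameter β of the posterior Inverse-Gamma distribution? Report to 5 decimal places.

With known mean μ and an Inverse-Gamma(α, β) prior on σ², the Normal likelihood is conjugate: posterior is Inv-Gamma(α + n/2, β + Σ(xᵢ−μ)²/2).
Σ(xᵢ−μ)² = (1.53)² + (-2.41)² + (4.03)² + (3.68)² + (-0.88)² + (-1.55)² = 41.1092.
Posterior: Inv-Gamma(5.01 + 6/2, 9.83 + 41.1092/2) = Inv-Gamma(8.01, 30.38460).
Posterior β = 30.38460.

30.38460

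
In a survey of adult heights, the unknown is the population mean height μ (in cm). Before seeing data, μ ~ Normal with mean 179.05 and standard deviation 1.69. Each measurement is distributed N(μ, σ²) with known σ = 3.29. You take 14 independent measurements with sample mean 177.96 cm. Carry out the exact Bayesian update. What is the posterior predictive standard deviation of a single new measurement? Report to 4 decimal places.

For Normal data with known variance σ², a Normal(μ₀, σ₀²) prior on μ is conjugate. Posterior precision = 1/σ₀² + n/σ²; posterior mean is the precision-weighted average of μ₀ and x̄.
σ₀² = 1.69² = 2.8561, σ² = 3.29² = 10.8241; σ² + n·σ₀² = 10.8241 + 14·2.8561 = 50.8095.
Posterior precision = 1/σ₀² + n/σ² = 1/2.8561 + 14/10.8241 = (σ² + n·σ₀²)/(σ₀²σ²) = 50.8095/(2.8561·10.8241); posterior variance σₙ² = σ₀²σ²/(σ² + n·σ₀²) = 2.8561·10.8241/50.8095 = 0.608444.
Predictive variance for one new observation = σₙ² + σ² = 2.8561·10.8241/50.8095 + 10.8241 = σ²·(σ₀² + 50.8095)/50.8095 = 10.8241·53.6656/50.8095 = 11.432544; SD = √(10.8241·53.6656/50.8095) = 3.3812.

3.3812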